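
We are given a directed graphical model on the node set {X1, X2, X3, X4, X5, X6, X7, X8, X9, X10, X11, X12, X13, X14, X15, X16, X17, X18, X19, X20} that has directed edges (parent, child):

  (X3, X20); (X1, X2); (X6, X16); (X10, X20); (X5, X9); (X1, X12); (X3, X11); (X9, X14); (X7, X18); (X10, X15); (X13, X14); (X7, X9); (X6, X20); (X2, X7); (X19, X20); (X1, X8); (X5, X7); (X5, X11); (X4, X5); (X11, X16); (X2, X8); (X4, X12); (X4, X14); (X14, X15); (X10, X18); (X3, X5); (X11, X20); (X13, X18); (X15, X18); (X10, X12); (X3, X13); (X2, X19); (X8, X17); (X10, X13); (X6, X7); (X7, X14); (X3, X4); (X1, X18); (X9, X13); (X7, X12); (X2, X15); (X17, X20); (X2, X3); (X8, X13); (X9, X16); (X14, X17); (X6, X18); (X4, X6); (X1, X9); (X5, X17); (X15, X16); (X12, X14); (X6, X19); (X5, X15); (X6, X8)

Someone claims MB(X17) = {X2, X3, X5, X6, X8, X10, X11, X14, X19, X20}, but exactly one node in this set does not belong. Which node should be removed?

X17 has parents X5, X8, X14.
Ch(X17) = {X20}.
Parents of each child, excluding X17:
  X20: X3, X6, X10, X11, X19
MB(X17) = {X3, X5, X6, X8, X10, X11, X14, X19, X20}.
X2 is neither a parent, child, nor co-parent of X17, so it does not belong.

X2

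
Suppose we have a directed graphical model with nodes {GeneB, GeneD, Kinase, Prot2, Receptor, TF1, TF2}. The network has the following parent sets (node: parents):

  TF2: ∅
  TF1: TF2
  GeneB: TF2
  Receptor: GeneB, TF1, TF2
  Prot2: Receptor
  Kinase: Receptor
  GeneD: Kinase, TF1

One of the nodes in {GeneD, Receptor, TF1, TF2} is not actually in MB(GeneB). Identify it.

Recall MB(v) = parents ∪ children ∪ spouses, where spouses are the other parents of v's children.
GeneB has child Receptor.
Pa(GeneB) = {TF2}.
Co-parents of GeneB (other parents of its children):
  parents(Receptor) \ {GeneB} = {TF1, TF2}.
MB(GeneB) = {Receptor, TF1, TF2}.
GeneD is neither a parent, child, nor co-parent of GeneB, so it does not belong.

GeneD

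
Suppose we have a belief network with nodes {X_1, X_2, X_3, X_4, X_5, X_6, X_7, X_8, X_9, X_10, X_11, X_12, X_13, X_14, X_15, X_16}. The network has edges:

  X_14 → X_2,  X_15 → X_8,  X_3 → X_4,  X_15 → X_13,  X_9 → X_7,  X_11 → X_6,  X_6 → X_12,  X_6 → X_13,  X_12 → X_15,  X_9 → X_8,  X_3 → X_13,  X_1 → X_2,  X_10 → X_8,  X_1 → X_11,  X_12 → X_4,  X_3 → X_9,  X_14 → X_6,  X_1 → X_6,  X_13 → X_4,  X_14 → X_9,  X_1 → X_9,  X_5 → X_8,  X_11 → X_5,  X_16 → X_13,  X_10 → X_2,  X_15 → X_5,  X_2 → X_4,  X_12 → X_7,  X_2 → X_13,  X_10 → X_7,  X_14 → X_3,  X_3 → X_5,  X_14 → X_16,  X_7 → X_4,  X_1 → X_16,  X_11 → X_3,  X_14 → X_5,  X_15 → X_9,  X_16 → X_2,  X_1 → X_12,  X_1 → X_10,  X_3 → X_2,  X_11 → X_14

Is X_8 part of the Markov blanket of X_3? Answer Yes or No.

No

Parents of X_3: X_11, X_14.
Children of X_3: X_2, X_4, X_5, X_9, X_13.
Parents of each child, excluding X_3:
  parents(X_9) \ {X_3} = {X_1, X_14, X_15}.
  parents(X_2) \ {X_3} = {X_1, X_10, X_14, X_16}.
  parents(X_13) \ {X_3} = {X_2, X_6, X_15, X_16}.
  X_5's other parents are X_11, X_14, X_15.
  X_4 also has parents X_2, X_7, X_12, X_13.
MB(X_3) = {X_1, X_2, X_4, X_5, X_6, X_7, X_9, X_10, X_11, X_12, X_13, X_14, X_15, X_16}; X_8 is not in this set.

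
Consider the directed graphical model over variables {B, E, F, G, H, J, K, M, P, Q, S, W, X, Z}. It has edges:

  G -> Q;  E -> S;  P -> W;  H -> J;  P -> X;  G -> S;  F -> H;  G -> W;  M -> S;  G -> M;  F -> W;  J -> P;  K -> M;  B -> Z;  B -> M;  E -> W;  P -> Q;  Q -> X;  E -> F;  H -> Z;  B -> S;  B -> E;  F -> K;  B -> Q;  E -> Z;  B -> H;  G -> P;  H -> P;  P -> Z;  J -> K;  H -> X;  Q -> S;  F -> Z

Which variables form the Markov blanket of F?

{B, E, G, H, J, K, P, W, Z}

Children of F: H, K, W, Z.
Pa(F) = {E}.
Other parents of F's children:
  H also has parent B.
  K's other parent is J.
  W's other parents are E, G, P.
  parents(Z) \ {F} = {B, E, H, P}.
So the Markov blanket of F is {B, E, G, H, J, K, P, W, Z}.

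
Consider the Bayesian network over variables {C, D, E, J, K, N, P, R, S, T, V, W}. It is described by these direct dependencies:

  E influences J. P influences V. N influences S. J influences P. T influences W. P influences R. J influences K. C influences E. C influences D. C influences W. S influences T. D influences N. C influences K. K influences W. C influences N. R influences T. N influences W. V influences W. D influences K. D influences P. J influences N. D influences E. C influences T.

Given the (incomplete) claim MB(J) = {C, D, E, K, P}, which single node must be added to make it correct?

By definition, MB(J) is built from J's parents, J's children, and the co-parents of J.
Pa(J) = {E}.
Children of J: K, N, P.
Co-parents of J (other parents of its children):
  K also has parents C, D.
  N's other parents are C, D.
  P's other parent is D.
MB(J) = {C, D, E, K, N, P}.
Comparing with the claimed set, N is missing.

N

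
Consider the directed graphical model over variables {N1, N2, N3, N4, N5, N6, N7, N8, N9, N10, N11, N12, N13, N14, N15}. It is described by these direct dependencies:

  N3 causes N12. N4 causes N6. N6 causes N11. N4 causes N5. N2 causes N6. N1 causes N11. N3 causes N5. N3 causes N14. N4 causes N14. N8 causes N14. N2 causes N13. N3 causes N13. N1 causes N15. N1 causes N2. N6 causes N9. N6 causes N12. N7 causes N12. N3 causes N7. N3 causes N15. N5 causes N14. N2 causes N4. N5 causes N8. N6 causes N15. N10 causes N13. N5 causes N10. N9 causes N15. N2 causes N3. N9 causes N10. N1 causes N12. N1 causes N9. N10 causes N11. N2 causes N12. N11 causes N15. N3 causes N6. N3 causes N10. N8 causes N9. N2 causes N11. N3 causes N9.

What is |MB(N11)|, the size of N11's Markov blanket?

N11 has child N15.
Pa(N11) = {N1, N2, N6, N10}.
Other parents of N11's children:
  N15: N1, N3, N6, N9
MB(N11) = {N1, N2, N3, N6, N9, N10, N15}, which has 7 nodes.

7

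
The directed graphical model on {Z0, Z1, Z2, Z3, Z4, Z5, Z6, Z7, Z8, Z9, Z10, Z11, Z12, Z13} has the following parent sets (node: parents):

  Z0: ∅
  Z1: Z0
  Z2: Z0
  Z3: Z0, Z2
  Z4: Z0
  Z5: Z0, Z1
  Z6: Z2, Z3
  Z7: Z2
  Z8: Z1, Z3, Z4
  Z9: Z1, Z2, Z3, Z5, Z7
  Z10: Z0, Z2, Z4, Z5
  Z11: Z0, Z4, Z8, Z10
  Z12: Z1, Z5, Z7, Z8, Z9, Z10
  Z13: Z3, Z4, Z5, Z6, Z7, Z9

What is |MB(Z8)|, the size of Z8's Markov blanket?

10

By definition, MB(Z8) is built from Z8's parents, Z8's children, and the co-parents of Z8.
Parents of Z8: Z1, Z3, Z4.
Ch(Z8) = {Z11, Z12}.
For each child, the remaining parents (spouses of Z8):
  Z11 also has parents Z0, Z4, Z10.
  Z12 also has parents Z1, Z5, Z7, Z9, Z10.
MB(Z8) = {Z0, Z1, Z3, Z4, Z5, Z7, Z9, Z10, Z11, Z12}, which has 10 nodes.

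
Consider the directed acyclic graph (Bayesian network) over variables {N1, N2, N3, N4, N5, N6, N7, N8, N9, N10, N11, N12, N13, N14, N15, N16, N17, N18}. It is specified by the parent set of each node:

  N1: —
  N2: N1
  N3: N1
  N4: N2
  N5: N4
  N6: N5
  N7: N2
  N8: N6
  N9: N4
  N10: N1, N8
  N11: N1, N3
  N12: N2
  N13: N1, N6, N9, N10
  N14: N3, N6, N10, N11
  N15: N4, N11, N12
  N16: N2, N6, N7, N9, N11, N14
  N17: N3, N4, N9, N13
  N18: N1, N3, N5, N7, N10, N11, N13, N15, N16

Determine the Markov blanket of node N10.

By definition, MB(N10) is built from N10's parents, N10's children, and the co-parents of N10.
Parents of N10: N1, N8.
N10 has children N13, N14, N18.
Co-parents of N10 (other parents of its children):
  N13: N1, N6, N9
  N14: N3, N6, N11
  N18: N1, N3, N5, N7, N11, N13, N15, N16
MB(N10) = {N1, N3, N5, N6, N7, N8, N9, N11, N13, N14, N15, N16, N18}.

{N1, N3, N5, N6, N7, N8, N9, N11, N13, N14, N15, N16, N18}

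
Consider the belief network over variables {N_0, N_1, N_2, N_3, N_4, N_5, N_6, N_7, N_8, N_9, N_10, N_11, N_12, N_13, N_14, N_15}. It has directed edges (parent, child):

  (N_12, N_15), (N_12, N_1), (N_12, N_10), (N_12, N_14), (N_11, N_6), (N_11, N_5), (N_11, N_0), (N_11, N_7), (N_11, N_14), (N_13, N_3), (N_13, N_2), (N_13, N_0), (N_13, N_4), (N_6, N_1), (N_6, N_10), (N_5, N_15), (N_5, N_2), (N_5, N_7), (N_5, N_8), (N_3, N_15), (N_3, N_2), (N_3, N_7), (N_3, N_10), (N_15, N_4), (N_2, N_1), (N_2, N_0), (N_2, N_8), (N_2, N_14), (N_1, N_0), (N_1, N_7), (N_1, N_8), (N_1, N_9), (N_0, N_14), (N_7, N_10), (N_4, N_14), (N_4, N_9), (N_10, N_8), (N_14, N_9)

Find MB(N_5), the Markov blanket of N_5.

The Markov blanket of a node is its parents, its children, and the other parents of its children.
Pa(N_5) = {N_11}.
N_5 has children N_2, N_7, N_8, N_15.
Co-parents of N_5 (other parents of its children):
  N_15 also has parents N_3, N_12.
  N_2's other parents are N_3, N_13.
  parents(N_7) \ {N_5} = {N_1, N_3, N_11}.
  N_8 also has parents N_1, N_2, N_10.
MB(N_5) = {N_1, N_2, N_3, N_7, N_8, N_10, N_11, N_12, N_13, N_15}.

{N_1, N_2, N_3, N_7, N_8, N_10, N_11, N_12, N_13, N_15}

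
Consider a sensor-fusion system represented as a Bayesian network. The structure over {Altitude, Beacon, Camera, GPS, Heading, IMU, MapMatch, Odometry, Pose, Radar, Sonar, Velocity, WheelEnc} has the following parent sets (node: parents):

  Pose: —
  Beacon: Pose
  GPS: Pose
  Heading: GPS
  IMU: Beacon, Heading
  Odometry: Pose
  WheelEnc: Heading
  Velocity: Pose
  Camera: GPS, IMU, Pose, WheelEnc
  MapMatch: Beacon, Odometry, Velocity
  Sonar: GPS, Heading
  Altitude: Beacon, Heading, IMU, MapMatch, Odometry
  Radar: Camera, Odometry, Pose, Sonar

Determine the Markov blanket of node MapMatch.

The Markov blanket of a node is its parents, its children, and the other parents of its children.
MapMatch has parents Beacon, Odometry, Velocity.
Ch(MapMatch) = {Altitude}.
Other parents of MapMatch's children:
  parents(Altitude) \ {MapMatch} = {Beacon, Heading, IMU, Odometry}.
MB(MapMatch) = {Altitude, Beacon, Heading, IMU, Odometry, Velocity}.

{Altitude, Beacon, Heading, IMU, Odometry, Velocity}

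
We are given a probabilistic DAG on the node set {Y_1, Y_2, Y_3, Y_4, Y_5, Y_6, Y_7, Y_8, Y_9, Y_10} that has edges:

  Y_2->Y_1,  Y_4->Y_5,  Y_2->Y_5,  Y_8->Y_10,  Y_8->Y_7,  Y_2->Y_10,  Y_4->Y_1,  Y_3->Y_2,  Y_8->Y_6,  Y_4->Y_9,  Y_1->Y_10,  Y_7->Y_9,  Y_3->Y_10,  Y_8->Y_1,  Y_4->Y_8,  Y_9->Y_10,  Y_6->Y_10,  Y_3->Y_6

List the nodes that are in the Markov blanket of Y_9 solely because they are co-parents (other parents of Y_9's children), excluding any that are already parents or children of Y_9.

Children of Y_9: Y_10.
  Y_10 also has parents Y_1, Y_2, Y_3, Y_6, Y_8.
Excluding nodes already adjacent to Y_9 (Y_4, Y_7, Y_10), the co-parent-only contribution is {Y_1, Y_2, Y_3, Y_6, Y_8}.

{Y_1, Y_2, Y_3, Y_6, Y_8}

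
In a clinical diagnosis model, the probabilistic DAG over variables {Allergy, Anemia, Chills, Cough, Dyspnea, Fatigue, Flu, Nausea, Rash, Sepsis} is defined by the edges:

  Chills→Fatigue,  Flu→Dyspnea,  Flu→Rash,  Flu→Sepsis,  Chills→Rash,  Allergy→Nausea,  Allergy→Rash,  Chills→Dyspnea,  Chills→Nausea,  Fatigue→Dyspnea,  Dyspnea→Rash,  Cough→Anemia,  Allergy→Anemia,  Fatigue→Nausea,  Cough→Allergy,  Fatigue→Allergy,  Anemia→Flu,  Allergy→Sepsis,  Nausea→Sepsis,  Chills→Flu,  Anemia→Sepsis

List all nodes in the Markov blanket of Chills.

Chills has no parents.
Children of Chills: Dyspnea, Fatigue, Flu, Nausea, Rash.
Other parents of Chills's children:
  Fatigue: —
  Flu: Anemia
  Dyspnea: Fatigue, Flu
  Nausea: Allergy, Fatigue
  Rash: Allergy, Dyspnea, Flu
Union: {} ∪ {Dyspnea, Fatigue, Flu, Nausea, Rash} ∪ {Allergy, Anemia, Dyspnea, Fatigue, Flu} = {Allergy, Anemia, Dyspnea, Fatigue, Flu, Nausea, Rash}.

{Allergy, Anemia, Dyspnea, Fatigue, Flu, Nausea, Rash}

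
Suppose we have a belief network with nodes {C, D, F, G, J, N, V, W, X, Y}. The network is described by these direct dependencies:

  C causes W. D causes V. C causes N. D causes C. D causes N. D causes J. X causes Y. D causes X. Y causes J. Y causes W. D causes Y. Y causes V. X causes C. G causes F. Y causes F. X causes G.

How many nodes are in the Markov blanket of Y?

A node's Markov blanket = Pa ∪ Ch ∪ (parents of Ch other than the node itself).
Y's parents: D, X.
Y has children F, J, V, W.
For each child, the remaining parents (spouses of Y):
  J also has parent D.
  parents(W) \ {Y} = {C}.
  parents(V) \ {Y} = {D}.
  parents(F) \ {Y} = {G}.
MB(Y) = {C, D, F, G, J, V, W, X}, which has 8 nodes.

8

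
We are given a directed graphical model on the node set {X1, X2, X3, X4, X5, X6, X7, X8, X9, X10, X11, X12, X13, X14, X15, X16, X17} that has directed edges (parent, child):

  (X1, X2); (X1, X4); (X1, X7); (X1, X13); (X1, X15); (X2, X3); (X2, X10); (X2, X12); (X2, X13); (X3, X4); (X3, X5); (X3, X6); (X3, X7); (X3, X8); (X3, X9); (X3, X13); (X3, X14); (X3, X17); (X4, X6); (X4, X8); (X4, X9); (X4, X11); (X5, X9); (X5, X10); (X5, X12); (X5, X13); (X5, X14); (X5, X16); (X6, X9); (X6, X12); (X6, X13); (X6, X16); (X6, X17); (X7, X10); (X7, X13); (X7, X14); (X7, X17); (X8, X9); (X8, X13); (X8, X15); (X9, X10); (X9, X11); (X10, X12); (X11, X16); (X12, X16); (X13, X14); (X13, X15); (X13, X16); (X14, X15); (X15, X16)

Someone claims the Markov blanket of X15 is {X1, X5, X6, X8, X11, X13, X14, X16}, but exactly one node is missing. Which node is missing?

Pa(X15) = {X1, X8, X13, X14}.
X15 has child X16.
Co-parents of X15 (other parents of its children):
  X16's other parents are X5, X6, X11, X12, X13.
MB(X15) = {X1, X5, X6, X8, X11, X12, X13, X14, X16}.
Comparing with the claimed set, X12 is missing.

X12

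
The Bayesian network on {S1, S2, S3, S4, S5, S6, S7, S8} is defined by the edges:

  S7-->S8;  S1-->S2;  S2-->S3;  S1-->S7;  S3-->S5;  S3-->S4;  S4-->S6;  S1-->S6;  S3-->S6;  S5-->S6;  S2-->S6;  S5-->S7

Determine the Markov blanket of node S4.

{S1, S2, S3, S5, S6}

Recall MB(v) = parents ∪ children ∪ spouses, where spouses are the other parents of v's children.
Pa(S4) = {S3}.
S4 has child S6.
For each child, the remaining parents (spouses of S4):
  S6: S1, S2, S3, S5
Taking the union gives {S1, S2, S3, S5, S6}.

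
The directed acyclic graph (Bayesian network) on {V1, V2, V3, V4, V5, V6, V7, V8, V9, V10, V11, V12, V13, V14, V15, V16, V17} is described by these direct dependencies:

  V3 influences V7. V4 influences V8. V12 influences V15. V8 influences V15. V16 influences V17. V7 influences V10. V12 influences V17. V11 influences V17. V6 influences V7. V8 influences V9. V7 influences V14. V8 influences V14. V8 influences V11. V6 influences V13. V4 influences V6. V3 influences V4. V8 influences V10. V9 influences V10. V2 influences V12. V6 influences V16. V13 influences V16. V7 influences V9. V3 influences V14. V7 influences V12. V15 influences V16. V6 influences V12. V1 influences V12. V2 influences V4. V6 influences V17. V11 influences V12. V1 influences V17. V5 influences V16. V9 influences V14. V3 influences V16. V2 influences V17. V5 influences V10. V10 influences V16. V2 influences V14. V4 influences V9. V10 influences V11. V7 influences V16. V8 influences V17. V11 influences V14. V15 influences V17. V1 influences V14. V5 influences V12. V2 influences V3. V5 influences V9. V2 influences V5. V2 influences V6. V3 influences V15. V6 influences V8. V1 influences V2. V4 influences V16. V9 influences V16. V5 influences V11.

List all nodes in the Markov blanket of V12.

A node's Markov blanket = Pa ∪ Ch ∪ (parents of Ch other than the node itself).
Children of V12: V15, V17.
Parents of V12: V1, V2, V5, V6, V7, V11.
For each child, the remaining parents (spouses of V12):
  parents(V15) \ {V12} = {V3, V8}.
  V17 also has parents V1, V2, V6, V8, V11, V15, V16.
MB(V12) = {V1, V2, V3, V5, V6, V7, V8, V11, V15, V16, V17}.

{V1, V2, V3, V5, V6, V7, V8, V11, V15, V16, V17}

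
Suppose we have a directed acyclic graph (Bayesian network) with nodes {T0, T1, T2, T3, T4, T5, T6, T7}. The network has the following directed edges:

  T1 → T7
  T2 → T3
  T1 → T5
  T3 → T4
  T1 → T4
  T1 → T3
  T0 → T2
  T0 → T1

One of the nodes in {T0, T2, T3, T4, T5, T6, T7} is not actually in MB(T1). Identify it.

T6

The Markov blanket of a node is its parents, its children, and the other parents of its children.
T1 has parent T0.
Children of T1: T3, T4, T5, T7.
Co-parents of T1 (other parents of its children):
  T3's other parent is T2.
  T4's other parent is T3.
  T5: no additional parents.
  T7 has no other parent.
MB(T1) = {T0, T2, T3, T4, T5, T7}.
T6 is neither a parent, child, nor co-parent of T1, so it does not belong.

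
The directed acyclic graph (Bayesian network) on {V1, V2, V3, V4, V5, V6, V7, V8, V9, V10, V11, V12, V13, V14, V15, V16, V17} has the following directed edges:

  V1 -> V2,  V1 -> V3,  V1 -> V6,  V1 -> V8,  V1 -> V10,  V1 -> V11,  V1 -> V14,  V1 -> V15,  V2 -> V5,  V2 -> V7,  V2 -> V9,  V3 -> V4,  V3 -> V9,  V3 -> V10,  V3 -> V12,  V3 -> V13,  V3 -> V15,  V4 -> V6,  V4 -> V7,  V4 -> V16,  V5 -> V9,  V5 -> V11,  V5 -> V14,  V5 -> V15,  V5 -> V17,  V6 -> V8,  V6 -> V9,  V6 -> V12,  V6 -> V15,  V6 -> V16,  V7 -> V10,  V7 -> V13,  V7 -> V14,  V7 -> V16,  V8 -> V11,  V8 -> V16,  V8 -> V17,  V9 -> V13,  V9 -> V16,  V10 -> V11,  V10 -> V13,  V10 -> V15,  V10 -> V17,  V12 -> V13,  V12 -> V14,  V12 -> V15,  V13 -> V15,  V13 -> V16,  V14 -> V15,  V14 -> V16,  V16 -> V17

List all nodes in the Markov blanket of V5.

Recall MB(v) = parents ∪ children ∪ spouses, where spouses are the other parents of v's children.
Parents of V5: V2.
Children of V5: V9, V11, V14, V15, V17.
Other parents of V5's children:
  V9's other parents are V2, V3, V6.
  V11's other parents are V1, V8, V10.
  V14 also has parents V1, V7, V12.
  V15's other parents are V1, V3, V6, V10, V12, V13, V14.
  V17's other parents are V8, V10, V16.
Union: {V2} ∪ {V9, V11, V14, V15, V17} ∪ {V1, V2, V3, V6, V7, V8, V10, V12, V13, V14, V16} = {V1, V2, V3, V6, V7, V8, V9, V10, V11, V12, V13, V14, V15, V16, V17}.

{V1, V2, V3, V6, V7, V8, V9, V10, V11, V12, V13, V14, V15, V16, V17}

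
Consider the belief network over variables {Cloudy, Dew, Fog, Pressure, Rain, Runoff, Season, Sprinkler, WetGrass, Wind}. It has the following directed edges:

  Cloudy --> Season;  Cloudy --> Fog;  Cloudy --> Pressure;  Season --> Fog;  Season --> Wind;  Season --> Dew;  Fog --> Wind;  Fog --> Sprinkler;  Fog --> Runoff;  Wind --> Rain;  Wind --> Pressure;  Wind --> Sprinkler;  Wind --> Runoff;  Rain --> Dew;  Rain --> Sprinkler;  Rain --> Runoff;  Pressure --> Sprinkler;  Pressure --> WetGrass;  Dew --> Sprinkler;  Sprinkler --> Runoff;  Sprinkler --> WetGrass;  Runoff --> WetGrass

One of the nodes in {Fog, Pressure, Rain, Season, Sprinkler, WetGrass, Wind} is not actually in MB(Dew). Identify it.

Pa(Dew) = {Rain, Season}.
Dew's children: Sprinkler.
Co-parents of Dew (other parents of its children):
  Sprinkler: Fog, Pressure, Rain, Wind
MB(Dew) = {Fog, Pressure, Rain, Season, Sprinkler, Wind}.
WetGrass is neither a parent, child, nor co-parent of Dew, so it does not belong.

WetGrass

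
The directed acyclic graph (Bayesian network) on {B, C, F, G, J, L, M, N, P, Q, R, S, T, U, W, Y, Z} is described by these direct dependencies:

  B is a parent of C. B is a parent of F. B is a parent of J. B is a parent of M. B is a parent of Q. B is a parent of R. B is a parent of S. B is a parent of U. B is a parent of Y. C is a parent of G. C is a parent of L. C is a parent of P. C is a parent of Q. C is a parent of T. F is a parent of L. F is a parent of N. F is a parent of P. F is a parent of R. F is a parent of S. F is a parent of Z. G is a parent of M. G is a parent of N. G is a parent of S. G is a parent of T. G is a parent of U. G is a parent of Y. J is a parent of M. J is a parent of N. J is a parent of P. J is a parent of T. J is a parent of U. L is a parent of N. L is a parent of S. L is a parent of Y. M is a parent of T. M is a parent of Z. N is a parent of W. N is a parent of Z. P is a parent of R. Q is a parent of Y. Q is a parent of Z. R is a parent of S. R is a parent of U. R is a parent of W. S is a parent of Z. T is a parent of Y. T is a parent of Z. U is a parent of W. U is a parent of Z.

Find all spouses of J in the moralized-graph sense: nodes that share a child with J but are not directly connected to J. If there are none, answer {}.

Children of J: M, N, P, T, U.
  M also has parents B, G.
  N's other parents are F, G, L.
  parents(P) \ {J} = {C, F}.
  T's other parents are C, G, M.
  parents(U) \ {J} = {B, G, R}.
Excluding nodes already adjacent to J (B, M, N, P, T, U), the co-parent-only contribution is {C, F, G, L, R}.

{C, F, G, L, R}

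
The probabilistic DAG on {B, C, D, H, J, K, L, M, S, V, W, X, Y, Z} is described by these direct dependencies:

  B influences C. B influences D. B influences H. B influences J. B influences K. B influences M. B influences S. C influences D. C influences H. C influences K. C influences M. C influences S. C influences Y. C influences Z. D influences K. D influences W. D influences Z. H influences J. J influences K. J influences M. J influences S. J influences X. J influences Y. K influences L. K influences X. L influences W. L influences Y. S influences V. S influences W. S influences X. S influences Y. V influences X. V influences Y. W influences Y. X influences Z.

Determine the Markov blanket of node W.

Recall MB(v) = parents ∪ children ∪ spouses, where spouses are the other parents of v's children.
W has parents D, L, S.
W's children: Y.
Co-parents of W (other parents of its children):
  Y's other parents are C, J, L, S, V.
So the Markov blanket of W is {C, D, J, L, S, V, Y}.

{C, D, J, L, S, V, Y}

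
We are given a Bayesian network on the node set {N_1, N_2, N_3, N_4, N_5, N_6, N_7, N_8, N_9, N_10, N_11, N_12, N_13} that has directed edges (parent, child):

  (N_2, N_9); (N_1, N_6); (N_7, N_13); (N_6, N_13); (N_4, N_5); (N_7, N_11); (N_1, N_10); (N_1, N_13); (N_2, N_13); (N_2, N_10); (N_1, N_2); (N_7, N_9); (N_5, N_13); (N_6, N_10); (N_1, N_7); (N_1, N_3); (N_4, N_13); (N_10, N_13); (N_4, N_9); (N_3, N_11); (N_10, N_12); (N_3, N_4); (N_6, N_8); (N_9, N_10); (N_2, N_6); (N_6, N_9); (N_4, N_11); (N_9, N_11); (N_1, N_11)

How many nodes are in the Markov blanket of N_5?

Ch(N_5) = {N_13}.
Pa(N_5) = {N_4}.
For each child, the remaining parents (spouses of N_5):
  N_13 also has parents N_1, N_2, N_4, N_6, N_7, N_10.
MB(N_5) = {N_1, N_2, N_4, N_6, N_7, N_10, N_13}, which has 7 nodes.

7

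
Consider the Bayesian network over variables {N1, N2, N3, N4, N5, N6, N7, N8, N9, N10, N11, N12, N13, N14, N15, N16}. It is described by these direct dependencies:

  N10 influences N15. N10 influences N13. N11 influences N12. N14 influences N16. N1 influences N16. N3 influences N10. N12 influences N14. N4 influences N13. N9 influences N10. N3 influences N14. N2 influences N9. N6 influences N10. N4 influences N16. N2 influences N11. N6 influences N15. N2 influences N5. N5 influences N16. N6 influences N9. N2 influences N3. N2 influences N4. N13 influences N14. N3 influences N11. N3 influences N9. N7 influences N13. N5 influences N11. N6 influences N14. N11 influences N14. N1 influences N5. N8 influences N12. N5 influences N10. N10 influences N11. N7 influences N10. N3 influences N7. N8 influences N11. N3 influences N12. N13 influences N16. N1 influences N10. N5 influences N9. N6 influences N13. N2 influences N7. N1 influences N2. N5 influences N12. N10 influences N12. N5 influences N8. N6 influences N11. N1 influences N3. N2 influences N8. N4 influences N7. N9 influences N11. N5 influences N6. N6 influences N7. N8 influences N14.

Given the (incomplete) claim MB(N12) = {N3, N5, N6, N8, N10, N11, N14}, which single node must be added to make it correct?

Parents of N12: N3, N5, N8, N10, N11.
Children of N12: N14.
Other parents of N12's children:
  N14's other parents are N3, N6, N8, N11, N13.
MB(N12) = {N3, N5, N6, N8, N10, N11, N13, N14}.
Comparing with the claimed set, N13 is missing.

N13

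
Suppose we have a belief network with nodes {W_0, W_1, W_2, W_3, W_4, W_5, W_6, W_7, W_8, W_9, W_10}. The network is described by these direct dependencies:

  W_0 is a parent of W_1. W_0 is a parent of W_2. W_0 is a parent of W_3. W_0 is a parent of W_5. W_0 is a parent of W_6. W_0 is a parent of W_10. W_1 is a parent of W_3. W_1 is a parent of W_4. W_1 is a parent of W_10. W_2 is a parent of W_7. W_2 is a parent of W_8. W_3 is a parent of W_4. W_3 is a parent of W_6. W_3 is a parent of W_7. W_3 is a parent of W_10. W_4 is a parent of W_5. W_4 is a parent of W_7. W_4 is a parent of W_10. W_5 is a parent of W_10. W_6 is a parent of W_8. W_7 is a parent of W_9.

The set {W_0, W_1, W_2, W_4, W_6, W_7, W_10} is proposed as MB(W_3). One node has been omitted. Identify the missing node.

The Markov blanket of a node is its parents, its children, and the other parents of its children.
W_3 has parents W_0, W_1.
W_3's children: W_4, W_6, W_7, W_10.
Parents of each child, excluding W_3:
  parents(W_4) \ {W_3} = {W_1}.
  W_6 also has parent W_0.
  parents(W_7) \ {W_3} = {W_2, W_4}.
  W_10 also has parents W_0, W_1, W_4, W_5.
MB(W_3) = {W_0, W_1, W_2, W_4, W_5, W_6, W_7, W_10}.
Comparing with the claimed set, W_5 is missing.

W_5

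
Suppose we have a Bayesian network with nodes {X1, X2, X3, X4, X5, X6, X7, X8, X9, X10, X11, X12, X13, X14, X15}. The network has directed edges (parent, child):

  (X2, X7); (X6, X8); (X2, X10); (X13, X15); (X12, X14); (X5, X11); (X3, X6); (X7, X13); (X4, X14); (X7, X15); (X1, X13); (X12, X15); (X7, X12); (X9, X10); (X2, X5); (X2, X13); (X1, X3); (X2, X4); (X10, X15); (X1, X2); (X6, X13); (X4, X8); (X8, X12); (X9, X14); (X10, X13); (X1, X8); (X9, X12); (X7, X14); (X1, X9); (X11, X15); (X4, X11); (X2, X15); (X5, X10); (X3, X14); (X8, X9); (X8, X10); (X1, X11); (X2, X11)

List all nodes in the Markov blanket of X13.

X13 has parents X1, X2, X6, X7, X10.
X13 has child X15.
For each child, the remaining parents (spouses of X13):
  X15: X2, X7, X10, X11, X12
Union: {X1, X2, X6, X7, X10} ∪ {X15} ∪ {X2, X7, X10, X11, X12} = {X1, X2, X6, X7, X10, X11, X12, X15}.

{X1, X2, X6, X7, X10, X11, X12, X15}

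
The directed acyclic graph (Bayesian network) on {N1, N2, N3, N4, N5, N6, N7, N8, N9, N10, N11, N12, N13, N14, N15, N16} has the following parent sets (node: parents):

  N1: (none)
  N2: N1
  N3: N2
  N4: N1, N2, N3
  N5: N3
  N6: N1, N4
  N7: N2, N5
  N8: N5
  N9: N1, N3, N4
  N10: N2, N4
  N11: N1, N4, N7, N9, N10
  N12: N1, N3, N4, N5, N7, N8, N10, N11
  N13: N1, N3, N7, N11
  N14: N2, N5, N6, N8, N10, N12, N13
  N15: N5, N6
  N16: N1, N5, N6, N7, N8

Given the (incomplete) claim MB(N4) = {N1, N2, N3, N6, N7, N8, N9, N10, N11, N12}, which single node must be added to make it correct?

N5

Pa(N4) = {N1, N2, N3}.
N4 has children N6, N9, N10, N11, N12.
For each child, the remaining parents (spouses of N4):
  N6 also has parent N1.
  N9's other parents are N1, N3.
  parents(N10) \ {N4} = {N2}.
  N11 also has parents N1, N7, N9, N10.
  N12's other parents are N1, N3, N5, N7, N8, N10, N11.
MB(N4) = {N1, N2, N3, N5, N6, N7, N8, N9, N10, N11, N12}.
Comparing with the claimed set, N5 is missing.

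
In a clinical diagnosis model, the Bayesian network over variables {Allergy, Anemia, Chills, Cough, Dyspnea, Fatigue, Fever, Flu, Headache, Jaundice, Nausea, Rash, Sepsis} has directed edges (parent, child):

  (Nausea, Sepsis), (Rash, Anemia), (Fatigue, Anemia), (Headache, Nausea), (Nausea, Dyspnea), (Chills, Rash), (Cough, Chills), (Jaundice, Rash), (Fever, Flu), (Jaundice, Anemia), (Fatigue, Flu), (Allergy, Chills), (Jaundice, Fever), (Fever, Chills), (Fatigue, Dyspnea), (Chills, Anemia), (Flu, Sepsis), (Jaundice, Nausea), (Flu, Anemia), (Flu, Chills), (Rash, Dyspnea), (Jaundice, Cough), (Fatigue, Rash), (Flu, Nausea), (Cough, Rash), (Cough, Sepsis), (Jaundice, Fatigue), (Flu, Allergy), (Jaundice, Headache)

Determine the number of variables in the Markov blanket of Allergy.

A node's Markov blanket = Pa ∪ Ch ∪ (parents of Ch other than the node itself).
Pa(Allergy) = {Flu}.
Children of Allergy: Chills.
Other parents of Allergy's children:
  parents(Chills) \ {Allergy} = {Cough, Fever, Flu}.
MB(Allergy) = {Chills, Cough, Fever, Flu}, which has 4 nodes.

4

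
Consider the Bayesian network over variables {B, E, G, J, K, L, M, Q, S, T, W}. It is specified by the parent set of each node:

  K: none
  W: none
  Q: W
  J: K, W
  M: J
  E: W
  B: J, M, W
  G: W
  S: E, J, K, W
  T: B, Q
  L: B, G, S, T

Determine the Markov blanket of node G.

Recall MB(v) = parents ∪ children ∪ spouses, where spouses are the other parents of v's children.
G's parents: W.
Ch(G) = {L}.
Other parents of G's children:
  parents(L) \ {G} = {B, S, T}.
MB(G) = {B, L, S, T, W}.

{B, L, S, T, W}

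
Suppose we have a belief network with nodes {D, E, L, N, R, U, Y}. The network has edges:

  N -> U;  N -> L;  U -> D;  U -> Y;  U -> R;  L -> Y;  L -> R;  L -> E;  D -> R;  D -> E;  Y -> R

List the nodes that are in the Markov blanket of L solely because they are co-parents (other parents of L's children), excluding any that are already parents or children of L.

{D, U}

Children of L: E, R, Y.
  Y also has parent U.
  R's other parents are D, U, Y.
  E also has parent D.
Excluding nodes already adjacent to L (E, N, R, Y), the co-parent-only contribution is {D, U}.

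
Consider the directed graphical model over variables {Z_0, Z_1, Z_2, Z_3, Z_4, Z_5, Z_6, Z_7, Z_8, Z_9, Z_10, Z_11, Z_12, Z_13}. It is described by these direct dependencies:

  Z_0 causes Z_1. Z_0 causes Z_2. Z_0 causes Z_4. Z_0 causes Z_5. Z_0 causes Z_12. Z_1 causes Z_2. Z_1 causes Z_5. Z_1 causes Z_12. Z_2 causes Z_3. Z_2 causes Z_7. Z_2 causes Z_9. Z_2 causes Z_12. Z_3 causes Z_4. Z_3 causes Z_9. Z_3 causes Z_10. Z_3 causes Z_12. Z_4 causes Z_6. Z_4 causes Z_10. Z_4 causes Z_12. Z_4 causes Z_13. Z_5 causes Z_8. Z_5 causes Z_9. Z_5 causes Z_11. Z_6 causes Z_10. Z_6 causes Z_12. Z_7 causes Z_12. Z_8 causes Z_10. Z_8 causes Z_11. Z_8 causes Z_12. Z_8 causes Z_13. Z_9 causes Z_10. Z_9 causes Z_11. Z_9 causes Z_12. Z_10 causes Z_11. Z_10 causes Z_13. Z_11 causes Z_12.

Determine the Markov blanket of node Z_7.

{Z_0, Z_1, Z_2, Z_3, Z_4, Z_6, Z_8, Z_9, Z_11, Z_12}

Pa(Z_7) = {Z_2}.
Ch(Z_7) = {Z_12}.
For each child, the remaining parents (spouses of Z_7):
  Z_12: Z_0, Z_1, Z_2, Z_3, Z_4, Z_6, Z_8, Z_9, Z_11
So the Markov blanket of Z_7 is {Z_0, Z_1, Z_2, Z_3, Z_4, Z_6, Z_8, Z_9, Z_11, Z_12}.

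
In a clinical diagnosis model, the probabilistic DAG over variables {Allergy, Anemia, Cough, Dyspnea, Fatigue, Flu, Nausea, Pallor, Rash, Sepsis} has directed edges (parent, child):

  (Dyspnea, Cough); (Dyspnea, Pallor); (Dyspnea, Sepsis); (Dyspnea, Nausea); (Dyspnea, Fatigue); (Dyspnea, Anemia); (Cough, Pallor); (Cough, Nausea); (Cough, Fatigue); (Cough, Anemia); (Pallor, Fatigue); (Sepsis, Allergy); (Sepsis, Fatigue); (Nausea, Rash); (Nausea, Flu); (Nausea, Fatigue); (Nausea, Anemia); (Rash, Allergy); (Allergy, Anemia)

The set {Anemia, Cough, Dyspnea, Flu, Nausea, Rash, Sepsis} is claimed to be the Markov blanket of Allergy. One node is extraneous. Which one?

A node's Markov blanket = Pa ∪ Ch ∪ (parents of Ch other than the node itself).
Pa(Allergy) = {Rash, Sepsis}.
Ch(Allergy) = {Anemia}.
For each child, the remaining parents (spouses of Allergy):
  Anemia also has parents Cough, Dyspnea, Nausea.
MB(Allergy) = {Anemia, Cough, Dyspnea, Nausea, Rash, Sepsis}.
Flu is neither a parent, child, nor co-parent of Allergy, so it does not belong.

Flu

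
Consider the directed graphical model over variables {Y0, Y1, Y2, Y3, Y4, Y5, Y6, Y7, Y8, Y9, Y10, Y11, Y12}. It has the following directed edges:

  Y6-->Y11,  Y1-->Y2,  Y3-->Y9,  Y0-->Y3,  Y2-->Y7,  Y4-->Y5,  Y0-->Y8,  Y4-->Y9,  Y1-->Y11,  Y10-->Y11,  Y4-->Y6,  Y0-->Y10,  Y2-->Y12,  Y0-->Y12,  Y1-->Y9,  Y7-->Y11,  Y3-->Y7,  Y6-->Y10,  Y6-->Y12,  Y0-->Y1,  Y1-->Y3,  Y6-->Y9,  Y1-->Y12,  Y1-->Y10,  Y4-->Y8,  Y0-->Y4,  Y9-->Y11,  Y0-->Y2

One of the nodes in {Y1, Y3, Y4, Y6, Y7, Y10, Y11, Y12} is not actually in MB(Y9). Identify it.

Parents of Y9: Y1, Y3, Y4, Y6.
Y9's children: Y11.
Other parents of Y9's children:
  Y11's other parents are Y1, Y6, Y7, Y10.
MB(Y9) = {Y1, Y3, Y4, Y6, Y7, Y10, Y11}.
Y12 is neither a parent, child, nor co-parent of Y9, so it does not belong.

Y12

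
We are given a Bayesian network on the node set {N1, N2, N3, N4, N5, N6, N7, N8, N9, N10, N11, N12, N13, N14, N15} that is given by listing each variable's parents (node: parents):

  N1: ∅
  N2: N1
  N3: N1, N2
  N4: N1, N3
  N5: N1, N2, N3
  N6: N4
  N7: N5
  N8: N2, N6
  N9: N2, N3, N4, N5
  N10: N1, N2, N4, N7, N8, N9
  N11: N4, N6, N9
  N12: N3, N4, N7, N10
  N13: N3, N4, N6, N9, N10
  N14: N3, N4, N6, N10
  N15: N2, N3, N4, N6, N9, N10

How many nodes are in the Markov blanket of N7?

9

Pa(N7) = {N5}.
N7 has children N10, N12.
Parents of each child, excluding N7:
  N10: N1, N2, N4, N8, N9
  N12: N3, N4, N10
MB(N7) = {N1, N2, N3, N4, N5, N8, N9, N10, N12}, which has 9 nodes.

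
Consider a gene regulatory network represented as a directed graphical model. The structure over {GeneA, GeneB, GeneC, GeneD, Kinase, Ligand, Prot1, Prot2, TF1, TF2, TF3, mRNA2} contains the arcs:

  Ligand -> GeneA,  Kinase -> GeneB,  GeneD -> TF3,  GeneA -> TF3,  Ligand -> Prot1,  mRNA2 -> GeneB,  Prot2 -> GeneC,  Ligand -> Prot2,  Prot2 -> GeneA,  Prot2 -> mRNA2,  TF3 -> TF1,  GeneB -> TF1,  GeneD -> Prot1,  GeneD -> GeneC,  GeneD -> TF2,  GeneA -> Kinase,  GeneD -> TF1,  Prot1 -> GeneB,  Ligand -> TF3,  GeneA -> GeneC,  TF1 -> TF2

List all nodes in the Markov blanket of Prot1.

{GeneB, GeneD, Kinase, Ligand, mRNA2}

By definition, MB(Prot1) is built from Prot1's parents, Prot1's children, and the co-parents of Prot1.
Prot1 has parents GeneD, Ligand.
Prot1 has child GeneB.
Parents of each child, excluding Prot1:
  parents(GeneB) \ {Prot1} = {Kinase, mRNA2}.
MB(Prot1) = {GeneB, GeneD, Kinase, Ligand, mRNA2}.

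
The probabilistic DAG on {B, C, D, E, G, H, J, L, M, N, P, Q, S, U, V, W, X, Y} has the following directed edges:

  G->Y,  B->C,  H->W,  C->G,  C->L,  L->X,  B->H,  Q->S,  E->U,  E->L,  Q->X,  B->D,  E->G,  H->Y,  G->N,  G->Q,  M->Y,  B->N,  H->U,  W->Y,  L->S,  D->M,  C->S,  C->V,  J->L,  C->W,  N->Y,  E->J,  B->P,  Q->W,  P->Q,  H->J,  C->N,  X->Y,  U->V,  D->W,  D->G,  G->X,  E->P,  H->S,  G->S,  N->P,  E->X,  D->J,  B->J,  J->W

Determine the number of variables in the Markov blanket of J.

The Markov blanket of a node is its parents, its children, and the other parents of its children.
Pa(J) = {B, D, E, H}.
J has children L, W.
Parents of each child, excluding J:
  L's other parents are C, E.
  W's other parents are C, D, H, Q.
MB(J) = {B, C, D, E, H, L, Q, W}, which has 8 nodes.

8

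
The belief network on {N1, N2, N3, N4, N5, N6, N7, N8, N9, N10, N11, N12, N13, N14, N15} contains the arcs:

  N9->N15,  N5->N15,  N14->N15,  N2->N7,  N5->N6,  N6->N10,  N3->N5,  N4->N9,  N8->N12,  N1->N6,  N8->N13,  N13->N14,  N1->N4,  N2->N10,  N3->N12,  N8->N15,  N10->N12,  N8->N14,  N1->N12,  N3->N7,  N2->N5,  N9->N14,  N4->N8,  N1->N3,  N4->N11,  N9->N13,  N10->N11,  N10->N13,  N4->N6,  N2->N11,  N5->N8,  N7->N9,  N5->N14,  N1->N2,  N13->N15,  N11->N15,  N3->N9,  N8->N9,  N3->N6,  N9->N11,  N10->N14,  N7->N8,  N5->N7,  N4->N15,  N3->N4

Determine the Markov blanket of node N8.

{N1, N3, N4, N5, N7, N9, N10, N11, N12, N13, N14, N15}

The Markov blanket of a node is its parents, its children, and the other parents of its children.
Pa(N8) = {N4, N5, N7}.
N8's children: N9, N12, N13, N14, N15.
Parents of each child, excluding N8:
  N9 also has parents N3, N4, N7.
  N12 also has parents N1, N3, N10.
  N13 also has parents N9, N10.
  parents(N14) \ {N8} = {N5, N9, N10, N13}.
  N15 also has parents N4, N5, N9, N11, N13, N14.
Taking the union gives {N1, N3, N4, N5, N7, N9, N10, N11, N12, N13, N14, N15}.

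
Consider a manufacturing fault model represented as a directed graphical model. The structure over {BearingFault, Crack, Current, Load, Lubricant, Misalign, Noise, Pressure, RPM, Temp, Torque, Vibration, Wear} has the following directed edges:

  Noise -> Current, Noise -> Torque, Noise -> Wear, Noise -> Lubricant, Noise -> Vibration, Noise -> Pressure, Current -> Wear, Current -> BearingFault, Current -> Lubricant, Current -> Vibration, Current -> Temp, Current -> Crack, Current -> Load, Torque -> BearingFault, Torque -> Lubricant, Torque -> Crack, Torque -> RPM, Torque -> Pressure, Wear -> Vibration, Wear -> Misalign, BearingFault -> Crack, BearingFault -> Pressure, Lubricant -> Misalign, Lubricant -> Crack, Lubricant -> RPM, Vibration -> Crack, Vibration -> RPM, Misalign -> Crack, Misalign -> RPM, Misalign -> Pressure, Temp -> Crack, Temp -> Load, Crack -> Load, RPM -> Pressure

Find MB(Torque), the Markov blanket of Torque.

Torque's parents: Noise.
Ch(Torque) = {BearingFault, Crack, Lubricant, Pressure, RPM}.
Other parents of Torque's children:
  parents(BearingFault) \ {Torque} = {Current}.
  Lubricant's other parents are Current, Noise.
  parents(Crack) \ {Torque} = {BearingFault, Current, Lubricant, Misalign, Temp, Vibration}.
  parents(RPM) \ {Torque} = {Lubricant, Misalign, Vibration}.
  Pressure also has parents BearingFault, Misalign, Noise, RPM.
So the Markov blanket of Torque is {BearingFault, Crack, Current, Lubricant, Misalign, Noise, Pressure, RPM, Temp, Vibration}.

{BearingFault, Crack, Current, Lubricant, Misalign, Noise, Pressure, RPM, Temp, Vibration}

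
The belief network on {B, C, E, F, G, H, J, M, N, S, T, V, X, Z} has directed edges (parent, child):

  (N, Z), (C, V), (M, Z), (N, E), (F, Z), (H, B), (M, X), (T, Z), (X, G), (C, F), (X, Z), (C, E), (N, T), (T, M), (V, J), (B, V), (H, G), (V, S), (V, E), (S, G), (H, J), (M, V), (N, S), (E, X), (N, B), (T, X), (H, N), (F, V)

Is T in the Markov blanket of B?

No

By definition, MB(B) is built from B's parents, B's children, and the co-parents of B.
B's parents: H, N.
Children of B: V.
Co-parents of B (other parents of its children):
  V also has parents C, F, M.
MB(B) = {C, F, H, M, N, V}; T is not in this set.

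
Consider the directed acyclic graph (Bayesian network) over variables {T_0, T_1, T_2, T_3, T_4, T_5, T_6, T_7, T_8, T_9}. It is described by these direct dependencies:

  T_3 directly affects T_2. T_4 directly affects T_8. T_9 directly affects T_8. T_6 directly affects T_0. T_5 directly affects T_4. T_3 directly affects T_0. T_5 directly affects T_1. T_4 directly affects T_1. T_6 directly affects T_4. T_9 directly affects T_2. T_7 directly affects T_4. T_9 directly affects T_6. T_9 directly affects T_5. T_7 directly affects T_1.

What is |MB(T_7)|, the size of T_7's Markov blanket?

A node's Markov blanket = Pa ∪ Ch ∪ (parents of Ch other than the node itself).
T_7 has children T_1, T_4.
Parents of T_7: none.
Other parents of T_7's children:
  T_4's other parents are T_5, T_6.
  parents(T_1) \ {T_7} = {T_4, T_5}.
MB(T_7) = {T_1, T_4, T_5, T_6}, which has 4 nodes.

4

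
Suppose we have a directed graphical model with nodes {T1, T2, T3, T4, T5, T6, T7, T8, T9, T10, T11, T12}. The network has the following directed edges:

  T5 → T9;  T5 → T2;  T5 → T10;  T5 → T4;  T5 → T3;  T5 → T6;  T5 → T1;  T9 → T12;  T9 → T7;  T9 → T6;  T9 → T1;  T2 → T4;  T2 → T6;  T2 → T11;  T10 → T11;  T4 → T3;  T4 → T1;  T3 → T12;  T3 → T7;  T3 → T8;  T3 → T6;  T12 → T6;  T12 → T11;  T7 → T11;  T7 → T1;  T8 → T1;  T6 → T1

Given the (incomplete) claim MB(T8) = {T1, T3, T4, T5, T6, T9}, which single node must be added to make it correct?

A node's Markov blanket = Pa ∪ Ch ∪ (parents of Ch other than the node itself).
T8's children: T1.
Pa(T8) = {T3}.
For each child, the remaining parents (spouses of T8):
  T1's other parents are T4, T5, T6, T7, T9.
MB(T8) = {T1, T3, T4, T5, T6, T7, T9}.
Comparing with the claimed set, T7 is missing.

T7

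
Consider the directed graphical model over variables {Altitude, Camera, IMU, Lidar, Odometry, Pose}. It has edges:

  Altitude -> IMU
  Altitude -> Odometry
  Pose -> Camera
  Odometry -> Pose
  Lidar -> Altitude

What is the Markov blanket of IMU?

{Altitude}

Parents of IMU: Altitude.
IMU has no children.
IMU has no children, so there are no co-parents.
Taking the union gives {Altitude}.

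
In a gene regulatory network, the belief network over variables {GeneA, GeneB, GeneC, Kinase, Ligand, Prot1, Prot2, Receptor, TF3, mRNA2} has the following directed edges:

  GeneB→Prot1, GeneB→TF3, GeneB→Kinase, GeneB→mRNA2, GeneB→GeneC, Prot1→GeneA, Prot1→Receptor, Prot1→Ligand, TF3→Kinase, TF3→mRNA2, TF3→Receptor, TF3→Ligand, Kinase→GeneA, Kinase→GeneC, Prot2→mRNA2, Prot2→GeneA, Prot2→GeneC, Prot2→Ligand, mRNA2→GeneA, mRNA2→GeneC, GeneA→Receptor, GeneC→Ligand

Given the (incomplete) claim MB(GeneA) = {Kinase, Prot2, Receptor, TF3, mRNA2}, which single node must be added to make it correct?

Recall MB(v) = parents ∪ children ∪ spouses, where spouses are the other parents of v's children.
Pa(GeneA) = {Kinase, Prot1, Prot2, mRNA2}.
GeneA's children: Receptor.
Other parents of GeneA's children:
  parents(Receptor) \ {GeneA} = {Prot1, TF3}.
MB(GeneA) = {Kinase, Prot1, Prot2, Receptor, TF3, mRNA2}.
Comparing with the claimed set, Prot1 is missing.

Prot1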